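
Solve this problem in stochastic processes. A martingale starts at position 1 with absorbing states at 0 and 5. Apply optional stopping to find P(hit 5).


By optional stopping theorem: E(M at tau) = M(0) = 1
P(hit 5)*5 + P(hit 0)*0 = 1
P(hit 5) = (1 - 0)/(5 - 0) = 1/5 = 0.2000

0.2000


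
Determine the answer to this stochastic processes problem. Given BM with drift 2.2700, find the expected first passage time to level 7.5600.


Expected first passage time = a/mu
= 7.5600/2.2700
= 3.3304

3.3304


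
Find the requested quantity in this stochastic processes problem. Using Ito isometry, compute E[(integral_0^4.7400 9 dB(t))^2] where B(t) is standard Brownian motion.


By Ito isometry: E[(int f dB)^2] = int f^2 dt
= 9^2 * 4.7400
= 81 * 4.7400 = 383.9400

383.9400


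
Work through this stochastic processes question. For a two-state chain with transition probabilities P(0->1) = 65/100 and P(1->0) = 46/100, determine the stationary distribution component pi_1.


Stationary distribution: pi_0 = p10/(p01+p10), pi_1 = p01/(p01+p10)
p01 = 0.6500, p10 = 0.4600
pi_1 = 0.5856

0.5856


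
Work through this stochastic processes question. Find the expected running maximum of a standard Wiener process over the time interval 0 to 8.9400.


E(max B(s)) = sqrt(2t/pi)
= sqrt(2*8.9400/pi)
= sqrt(5.6914)
= 2.3857

2.3857


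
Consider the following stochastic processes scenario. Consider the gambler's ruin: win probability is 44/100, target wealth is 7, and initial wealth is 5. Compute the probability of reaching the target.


Gambler's ruin formula:
r = q/p = 0.5600/0.4400 = 1.2727
P(win) = (1 - r^i)/(1 - r^N)
= (1 - 1.2727^5)/(1 - 1.2727^7)
= 0.5306

0.5306


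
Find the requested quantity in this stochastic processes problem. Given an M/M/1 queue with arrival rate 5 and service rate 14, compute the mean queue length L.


rho = 5/14 = 0.3571
L = rho/(1-rho)
= 0.3571/0.6429
= 0.5556

0.5556


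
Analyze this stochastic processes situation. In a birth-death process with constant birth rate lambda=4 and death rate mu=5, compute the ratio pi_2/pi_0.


For birth-death process, pi_n/pi_0 = (lambda/mu)^n
= (4/5)^2
= 0.6400

0.6400


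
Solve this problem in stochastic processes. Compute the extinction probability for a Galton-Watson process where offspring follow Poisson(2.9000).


Since mu = 2.9000 > 1, extinction prob q < 1.
Solve s = exp(mu*(s-1)) iteratively.
q = 0.0668

0.0668


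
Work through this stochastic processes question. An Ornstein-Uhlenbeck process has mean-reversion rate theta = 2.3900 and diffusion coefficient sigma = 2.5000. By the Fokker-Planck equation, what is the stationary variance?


Stationary variance = sigma^2 / (2*theta)
= 2.5000^2 / (2*2.3900)
= 6.2500 / 4.7800
= 1.3075

1.3075


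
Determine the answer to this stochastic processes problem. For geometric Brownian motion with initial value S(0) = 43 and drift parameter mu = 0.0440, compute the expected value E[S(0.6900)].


E[S(t)] = S(0) * exp(mu * t)
= 43 * exp(0.0440 * 0.6900)
= 43 * 1.0308
= 44.3255

44.3255


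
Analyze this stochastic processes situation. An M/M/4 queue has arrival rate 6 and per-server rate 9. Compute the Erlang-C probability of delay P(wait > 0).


a = lambda/mu = 0.6667
rho = a/c = 0.1667
Erlang-C formula applied:
C(c,a) = 0.0051

0.0051


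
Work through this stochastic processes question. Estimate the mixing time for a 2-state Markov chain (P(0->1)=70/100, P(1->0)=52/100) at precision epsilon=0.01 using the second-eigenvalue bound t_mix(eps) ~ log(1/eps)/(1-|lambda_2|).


lambda_2 = |1 - p01 - p10| = |1 - 0.7000 - 0.5200| = 0.2200
t_mix ~ log(1/eps)/(1 - |lambda_2|)
= log(100)/(1 - 0.2200) = 4.6052/0.7800
= 5.9041

5.9041


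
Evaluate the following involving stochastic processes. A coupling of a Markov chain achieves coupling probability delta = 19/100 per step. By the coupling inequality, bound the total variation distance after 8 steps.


TV distance bound <= (1-delta)^n
= (1 - 0.1900)^8
= 0.8100^8
= 0.1853

0.1853


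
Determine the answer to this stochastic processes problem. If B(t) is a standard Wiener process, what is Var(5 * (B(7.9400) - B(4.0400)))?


Var(alpha*(B(t)-B(s))) = alpha^2 * (t-s)
= 5^2 * (7.9400 - 4.0400)
= 25 * 3.9000
= 97.5000

97.5000


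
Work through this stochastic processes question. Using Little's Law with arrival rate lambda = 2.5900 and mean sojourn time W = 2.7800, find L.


Little's Law: L = lambda * W
= 2.5900 * 2.7800
= 7.2002

7.2002


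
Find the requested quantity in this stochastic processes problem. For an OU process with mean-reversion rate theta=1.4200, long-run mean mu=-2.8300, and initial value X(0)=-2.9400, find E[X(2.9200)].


E[X(t)] = mu + (X(0) - mu)*exp(-theta*t)
= -2.8300 + (-2.9400 - -2.8300)*exp(-1.4200*2.9200)
= -2.8300 + -0.1100 * 0.0158
= -2.8317

-2.8317


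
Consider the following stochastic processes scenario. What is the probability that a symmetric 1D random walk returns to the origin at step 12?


P(S(12) = 0) = C(12,6) / 4^6
= 924 / 4096
= 0.2256

0.2256


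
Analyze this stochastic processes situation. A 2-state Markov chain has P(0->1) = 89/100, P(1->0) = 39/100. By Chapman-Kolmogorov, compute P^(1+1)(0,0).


P^2 = P^1 * P^1
Computing via matrix multiplication of the transition matrix.
Entry (0,0) of P^2 = 0.3592

0.3592


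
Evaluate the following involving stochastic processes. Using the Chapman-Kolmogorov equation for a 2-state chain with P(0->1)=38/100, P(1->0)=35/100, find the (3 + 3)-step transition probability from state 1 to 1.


P^6 = P^3 * P^3
Computing via matrix multiplication of the transition matrix.
Entry (1,1) of P^6 = 0.5207

0.5207


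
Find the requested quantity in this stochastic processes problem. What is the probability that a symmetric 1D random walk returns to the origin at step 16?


P(S(16) = 0) = C(16,8) / 4^8
= 12870 / 65536
= 0.1964

0.1964


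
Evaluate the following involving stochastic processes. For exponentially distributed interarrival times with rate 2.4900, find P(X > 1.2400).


P(X > t) = exp(-lambda * t)
= exp(-2.4900 * 1.2400)
= exp(-3.0876) = 0.0456

0.0456


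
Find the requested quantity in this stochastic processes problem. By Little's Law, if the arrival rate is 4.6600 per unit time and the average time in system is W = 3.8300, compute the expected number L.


Little's Law: L = lambda * W
= 4.6600 * 3.8300
= 17.8478

17.8478


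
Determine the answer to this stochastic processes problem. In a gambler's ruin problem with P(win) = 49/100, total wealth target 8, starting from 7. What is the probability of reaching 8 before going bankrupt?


Gambler's ruin formula:
r = q/p = 0.5100/0.4900 = 1.0408
P(win) = (1 - r^i)/(1 - r^N)
= (1 - 1.0408^7)/(1 - 1.0408^8)
= 0.8568

0.8568


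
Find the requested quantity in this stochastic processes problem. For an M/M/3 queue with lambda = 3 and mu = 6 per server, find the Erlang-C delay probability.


a = lambda/mu = 0.5000
rho = a/c = 0.1667
Erlang-C formula applied:
C(c,a) = 0.0152

0.0152


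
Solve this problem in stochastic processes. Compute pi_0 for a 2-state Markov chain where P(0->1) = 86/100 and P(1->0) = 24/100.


Stationary distribution: pi_0 = p10/(p01+p10), pi_1 = p01/(p01+p10)
p01 = 0.8600, p10 = 0.2400
pi_0 = 0.2182

0.2182


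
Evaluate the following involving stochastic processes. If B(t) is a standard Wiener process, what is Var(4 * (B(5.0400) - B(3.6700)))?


Var(alpha*(B(t)-B(s))) = alpha^2 * (t-s)
= 4^2 * (5.0400 - 3.6700)
= 16 * 1.3700
= 21.9200

21.9200


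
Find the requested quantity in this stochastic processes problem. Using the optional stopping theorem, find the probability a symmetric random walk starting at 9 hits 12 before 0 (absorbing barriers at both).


By optional stopping theorem: E(M at tau) = M(0) = 9
P(hit 12)*12 + P(hit 0)*0 = 9
P(hit 12) = (9 - 0)/(12 - 0) = 3/4 = 0.7500

0.7500


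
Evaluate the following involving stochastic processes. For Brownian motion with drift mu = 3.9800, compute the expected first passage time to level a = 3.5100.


Expected first passage time = a/mu
= 3.5100/3.9800
= 0.8819

0.8819


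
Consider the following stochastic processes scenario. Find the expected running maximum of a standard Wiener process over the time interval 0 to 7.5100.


E(max B(s)) = sqrt(2t/pi)
= sqrt(2*7.5100/pi)
= sqrt(4.7810)
= 2.1866

2.1866


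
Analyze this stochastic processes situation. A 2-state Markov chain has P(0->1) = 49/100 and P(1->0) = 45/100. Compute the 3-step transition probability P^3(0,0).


Computing P^3 by matrix multiplication.
P = [[0.5100, 0.4900], [0.4500, 0.5500]]
After raising P to the power 3:
P^3(0,0) = 0.4788

0.4788


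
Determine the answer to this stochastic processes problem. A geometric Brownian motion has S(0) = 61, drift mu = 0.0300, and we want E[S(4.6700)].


E[S(t)] = S(0) * exp(mu * t)
= 61 * exp(0.0300 * 4.6700)
= 61 * 1.1504
= 70.1737

70.1737


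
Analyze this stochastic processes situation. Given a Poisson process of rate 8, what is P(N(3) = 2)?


P(N(t)=k) = (lambda*t)^k * exp(-lambda*t) / k!
lambda*t = 24
= 24^2 * exp(-24) / 2!
= 576 * 3.7751e-11 / 2
= 1.0872e-08

1.0872e-08


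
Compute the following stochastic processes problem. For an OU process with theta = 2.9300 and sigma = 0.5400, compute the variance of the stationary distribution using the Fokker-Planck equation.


Stationary variance = sigma^2 / (2*theta)
= 0.5400^2 / (2*2.9300)
= 0.2916 / 5.8600
= 0.0498

0.0498


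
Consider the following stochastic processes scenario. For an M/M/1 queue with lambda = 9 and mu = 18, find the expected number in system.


rho = 9/18 = 0.5000
L = rho/(1-rho)
= 0.5000/0.5000
= 1.0000

1.0000


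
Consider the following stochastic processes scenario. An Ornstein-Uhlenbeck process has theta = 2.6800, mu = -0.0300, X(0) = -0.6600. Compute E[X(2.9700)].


E[X(t)] = mu + (X(0) - mu)*exp(-theta*t)
= -0.0300 + (-0.6600 - -0.0300)*exp(-2.6800*2.9700)
= -0.0300 + -0.6300 * 3.4929e-04
= -0.0302

-0.0302


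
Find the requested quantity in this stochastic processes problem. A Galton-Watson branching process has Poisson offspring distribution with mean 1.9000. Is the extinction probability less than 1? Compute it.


Since mu = 1.9000 > 1, extinction prob q < 1.
Solve s = exp(mu*(s-1)) iteratively.
q = 0.2328

0.2328


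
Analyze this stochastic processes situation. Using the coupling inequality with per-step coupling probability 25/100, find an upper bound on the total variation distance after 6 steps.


TV distance bound <= (1-delta)^n
= (1 - 0.2500)^6
= 0.7500^6
= 0.1780

0.1780


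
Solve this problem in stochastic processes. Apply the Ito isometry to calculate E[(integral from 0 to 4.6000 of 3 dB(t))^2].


By Ito isometry: E[(int f dB)^2] = int f^2 dt
= 3^2 * 4.6000
= 9 * 4.6000 = 41.4000

41.4000


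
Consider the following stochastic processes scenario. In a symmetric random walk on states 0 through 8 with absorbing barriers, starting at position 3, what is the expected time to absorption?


For symmetric RW on 0,...,N with absorbing barriers, E(i) = i*(N-i)
E(3) = 3 * 5 = 15

15


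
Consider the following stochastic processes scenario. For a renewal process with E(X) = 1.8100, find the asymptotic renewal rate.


Long-run renewal rate = 1/E(X)
= 1/1.8100
= 0.5525

0.5525


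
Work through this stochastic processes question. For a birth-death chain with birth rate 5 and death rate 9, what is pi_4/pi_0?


For birth-death process, pi_n/pi_0 = (lambda/mu)^n
= (5/9)^4
= 0.0953

0.0953


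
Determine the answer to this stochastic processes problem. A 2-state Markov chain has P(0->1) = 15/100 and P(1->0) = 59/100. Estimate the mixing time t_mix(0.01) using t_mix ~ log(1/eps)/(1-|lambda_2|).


lambda_2 = |1 - p01 - p10| = |1 - 0.1500 - 0.5900| = 0.2600
t_mix ~ log(1/eps)/(1 - |lambda_2|)
= log(100)/(1 - 0.2600) = 4.6052/0.7400
= 6.2232

6.2232


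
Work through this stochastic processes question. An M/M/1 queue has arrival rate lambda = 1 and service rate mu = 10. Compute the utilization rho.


rho = lambda/mu
= 1/10
= 0.1000

0.1000


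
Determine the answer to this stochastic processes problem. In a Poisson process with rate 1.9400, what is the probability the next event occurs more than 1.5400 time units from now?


P(X > t) = exp(-lambda * t)
= exp(-1.9400 * 1.5400)
= exp(-2.9876) = 0.0504

0.0504


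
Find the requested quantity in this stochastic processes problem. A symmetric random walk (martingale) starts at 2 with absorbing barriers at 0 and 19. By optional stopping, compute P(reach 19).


By optional stopping theorem: E(M at tau) = M(0) = 2
P(hit 19)*19 + P(hit 0)*0 = 2
P(hit 19) = (2 - 0)/(19 - 0) = 2/19 = 0.1053

0.1053


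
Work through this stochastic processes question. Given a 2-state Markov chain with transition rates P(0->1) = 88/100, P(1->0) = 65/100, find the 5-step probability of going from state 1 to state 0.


Computing P^5 by matrix multiplication.
P = [[0.1200, 0.8800], [0.6500, 0.3500]]
After raising P to the power 5:
P^5(1,0) = 0.4426

0.4426


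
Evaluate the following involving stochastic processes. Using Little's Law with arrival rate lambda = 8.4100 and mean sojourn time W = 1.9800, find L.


Little's Law: L = lambda * W
= 8.4100 * 1.9800
= 16.6518

16.6518


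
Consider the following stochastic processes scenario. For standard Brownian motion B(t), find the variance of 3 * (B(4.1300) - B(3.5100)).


Var(alpha*(B(t)-B(s))) = alpha^2 * (t-s)
= 3^2 * (4.1300 - 3.5100)
= 9 * 0.6200
= 5.5800

5.5800


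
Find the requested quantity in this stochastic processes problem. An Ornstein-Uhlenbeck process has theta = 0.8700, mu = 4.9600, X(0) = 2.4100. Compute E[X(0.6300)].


E[X(t)] = mu + (X(0) - mu)*exp(-theta*t)
= 4.9600 + (2.4100 - 4.9600)*exp(-0.8700*0.6300)
= 4.9600 + -2.5500 * 0.5780
= 3.4860

3.4860


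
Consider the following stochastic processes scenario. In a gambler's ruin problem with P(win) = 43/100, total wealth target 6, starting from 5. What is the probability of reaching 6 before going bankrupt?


Gambler's ruin formula:
r = q/p = 0.5700/0.4300 = 1.3256
P(win) = (1 - r^i)/(1 - r^N)
= (1 - 1.3256^5)/(1 - 1.3256^6)
= 0.6989

0.6989


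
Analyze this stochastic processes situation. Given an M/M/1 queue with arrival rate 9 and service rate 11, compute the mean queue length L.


rho = 9/11 = 0.8182
L = rho/(1-rho)
= 0.8182/0.1818
= 4.5000

4.5000


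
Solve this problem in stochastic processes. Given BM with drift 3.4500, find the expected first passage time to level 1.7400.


Expected first passage time = a/mu
= 1.7400/3.4500
= 0.5043

0.5043


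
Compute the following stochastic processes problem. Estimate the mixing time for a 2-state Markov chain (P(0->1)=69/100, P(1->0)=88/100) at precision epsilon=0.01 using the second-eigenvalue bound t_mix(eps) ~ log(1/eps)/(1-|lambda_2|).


lambda_2 = |1 - p01 - p10| = |1 - 0.6900 - 0.8800| = 0.5700
t_mix ~ log(1/eps)/(1 - |lambda_2|)
= log(100)/(1 - 0.5700) = 4.6052/0.4300
= 10.7097

10.7097


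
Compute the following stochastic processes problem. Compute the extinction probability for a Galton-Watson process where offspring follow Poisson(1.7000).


Since mu = 1.7000 > 1, extinction prob q < 1.
Solve s = exp(mu*(s-1)) iteratively.
q = 0.3088

0.3088


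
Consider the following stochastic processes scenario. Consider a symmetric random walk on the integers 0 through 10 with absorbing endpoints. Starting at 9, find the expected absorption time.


For symmetric RW on 0,...,N with absorbing barriers, E(i) = i*(N-i)
E(9) = 9 * 1 = 9

9


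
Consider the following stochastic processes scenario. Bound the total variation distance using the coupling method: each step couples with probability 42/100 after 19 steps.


TV distance bound <= (1-delta)^n
= (1 - 0.4200)^19
= 0.5800^19
= 3.1999e-05

3.1999e-05


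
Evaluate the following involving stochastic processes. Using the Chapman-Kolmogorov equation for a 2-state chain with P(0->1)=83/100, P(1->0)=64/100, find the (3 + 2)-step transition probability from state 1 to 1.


P^5 = P^3 * P^2
Computing via matrix multiplication of the transition matrix.
Entry (1,1) of P^5 = 0.5546

0.5546


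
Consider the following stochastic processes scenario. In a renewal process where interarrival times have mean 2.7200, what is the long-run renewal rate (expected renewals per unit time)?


Long-run renewal rate = 1/E(X)
= 1/2.7200
= 0.3676

0.3676


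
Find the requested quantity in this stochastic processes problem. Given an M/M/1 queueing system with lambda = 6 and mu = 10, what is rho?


rho = lambda/mu
= 6/10
= 0.6000

0.6000


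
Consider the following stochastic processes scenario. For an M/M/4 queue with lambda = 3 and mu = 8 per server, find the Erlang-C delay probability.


a = lambda/mu = 0.3750
rho = a/c = 0.0938
Erlang-C formula applied:
C(c,a) = 6.2488e-04

6.2488e-04


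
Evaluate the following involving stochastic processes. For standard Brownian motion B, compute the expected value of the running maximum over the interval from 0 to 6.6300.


E(max B(s)) = sqrt(2t/pi)
= sqrt(2*6.6300/pi)
= sqrt(4.2208)
= 2.0545

2.0545


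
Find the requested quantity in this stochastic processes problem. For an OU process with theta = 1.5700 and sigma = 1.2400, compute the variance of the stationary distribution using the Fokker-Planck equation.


Stationary variance = sigma^2 / (2*theta)
= 1.2400^2 / (2*1.5700)
= 1.5376 / 3.1400
= 0.4897

0.4897


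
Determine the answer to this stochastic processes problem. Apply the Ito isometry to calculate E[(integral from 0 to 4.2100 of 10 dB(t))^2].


By Ito isometry: E[(int f dB)^2] = int f^2 dt
= 10^2 * 4.2100
= 100 * 4.2100 = 421.0000

421.0000


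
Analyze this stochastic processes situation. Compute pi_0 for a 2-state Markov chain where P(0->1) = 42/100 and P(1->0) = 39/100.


Stationary distribution: pi_0 = p10/(p01+p10), pi_1 = p01/(p01+p10)
p01 = 0.4200, p10 = 0.3900
pi_0 = 0.4815

0.4815


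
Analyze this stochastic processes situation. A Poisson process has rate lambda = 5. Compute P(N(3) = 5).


P(N(t)=k) = (lambda*t)^k * exp(-lambda*t) / k!
lambda*t = 15
= 15^5 * exp(-15) / 5!
= 759375 * 3.0590e-07 / 120
= 0.0019

0.0019


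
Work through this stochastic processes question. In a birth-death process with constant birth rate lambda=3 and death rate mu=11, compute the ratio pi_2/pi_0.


For birth-death process, pi_n/pi_0 = (lambda/mu)^n
= (3/11)^2
= 0.0744

0.0744


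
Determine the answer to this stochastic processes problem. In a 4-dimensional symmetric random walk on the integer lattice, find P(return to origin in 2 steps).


P(return in 2 steps) = P(reverse first step) = 1/(2d)
= 1/8
= 0.1250

0.1250


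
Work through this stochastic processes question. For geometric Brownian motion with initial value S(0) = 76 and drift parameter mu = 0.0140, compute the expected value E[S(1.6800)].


E[S(t)] = S(0) * exp(mu * t)
= 76 * exp(0.0140 * 1.6800)
= 76 * 1.0238
= 77.8087

77.8087


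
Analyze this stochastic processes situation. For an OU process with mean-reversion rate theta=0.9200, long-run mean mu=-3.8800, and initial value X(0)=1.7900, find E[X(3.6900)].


E[X(t)] = mu + (X(0) - mu)*exp(-theta*t)
= -3.8800 + (1.7900 - -3.8800)*exp(-0.9200*3.6900)
= -3.8800 + 5.6700 * 0.0335
= -3.6898

-3.6898


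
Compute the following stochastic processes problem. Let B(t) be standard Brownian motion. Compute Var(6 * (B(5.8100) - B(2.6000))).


Var(alpha*(B(t)-B(s))) = alpha^2 * (t-s)
= 6^2 * (5.8100 - 2.6000)
= 36 * 3.2100
= 115.5600

115.5600


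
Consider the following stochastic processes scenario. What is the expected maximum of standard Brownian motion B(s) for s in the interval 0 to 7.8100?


E(max B(s)) = sqrt(2t/pi)
= sqrt(2*7.8100/pi)
= sqrt(4.9720)
= 2.2298

2.2298


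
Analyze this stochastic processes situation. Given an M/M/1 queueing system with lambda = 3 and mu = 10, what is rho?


rho = lambda/mu
= 3/10
= 0.3000

0.3000


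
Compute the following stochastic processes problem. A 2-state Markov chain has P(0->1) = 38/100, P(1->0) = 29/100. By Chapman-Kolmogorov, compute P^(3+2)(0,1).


P^5 = P^3 * P^2
Computing via matrix multiplication of the transition matrix.
Entry (0,1) of P^5 = 0.5649

0.5649


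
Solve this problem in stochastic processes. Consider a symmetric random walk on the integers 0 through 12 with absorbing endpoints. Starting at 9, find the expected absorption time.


For symmetric RW on 0,...,N with absorbing barriers, E(i) = i*(N-i)
E(9) = 9 * 3 = 27

27


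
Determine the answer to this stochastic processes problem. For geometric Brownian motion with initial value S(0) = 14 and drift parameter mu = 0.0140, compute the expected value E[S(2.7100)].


E[S(t)] = S(0) * exp(mu * t)
= 14 * exp(0.0140 * 2.7100)
= 14 * 1.0387
= 14.5414

14.5414


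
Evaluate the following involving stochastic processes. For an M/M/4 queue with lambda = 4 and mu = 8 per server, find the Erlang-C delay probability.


a = lambda/mu = 0.5000
rho = a/c = 0.1250
Erlang-C formula applied:
C(c,a) = 0.0018

0.0018


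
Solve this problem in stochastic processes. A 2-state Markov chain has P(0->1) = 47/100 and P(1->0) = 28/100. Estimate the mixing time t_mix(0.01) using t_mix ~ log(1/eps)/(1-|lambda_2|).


lambda_2 = |1 - p01 - p10| = |1 - 0.4700 - 0.2800| = 0.2500
t_mix ~ log(1/eps)/(1 - |lambda_2|)
= log(100)/(1 - 0.2500) = 4.6052/0.7500
= 6.1402

6.1402


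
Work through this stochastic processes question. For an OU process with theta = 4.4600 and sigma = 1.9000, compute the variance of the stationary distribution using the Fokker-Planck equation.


Stationary variance = sigma^2 / (2*theta)
= 1.9000^2 / (2*4.4600)
= 3.6100 / 8.9200
= 0.4047

0.4047


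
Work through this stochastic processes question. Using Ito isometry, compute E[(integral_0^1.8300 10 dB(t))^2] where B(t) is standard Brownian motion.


By Ito isometry: E[(int f dB)^2] = int f^2 dt
= 10^2 * 1.8300
= 100 * 1.8300 = 183.0000

183.0000


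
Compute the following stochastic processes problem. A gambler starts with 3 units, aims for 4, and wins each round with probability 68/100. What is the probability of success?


Gambler's ruin formula:
r = q/p = 0.3200/0.6800 = 0.4706
P(win) = (1 - r^i)/(1 - r^N)
= (1 - 0.4706^3)/(1 - 0.4706^4)
= 0.9420

0.9420


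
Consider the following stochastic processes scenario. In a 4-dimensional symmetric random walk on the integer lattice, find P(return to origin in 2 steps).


P(return in 2 steps) = P(reverse first step) = 1/(2d)
= 1/8
= 0.1250

0.1250


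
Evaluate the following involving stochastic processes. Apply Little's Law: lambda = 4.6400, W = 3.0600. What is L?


Little's Law: L = lambda * W
= 4.6400 * 3.0600
= 14.1984

14.1984


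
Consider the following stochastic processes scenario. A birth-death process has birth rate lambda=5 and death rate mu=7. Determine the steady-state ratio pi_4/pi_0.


For birth-death process, pi_n/pi_0 = (lambda/mu)^n
= (5/7)^4
= 0.2603

0.2603


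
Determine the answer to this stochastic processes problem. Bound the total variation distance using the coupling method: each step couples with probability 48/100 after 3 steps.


TV distance bound <= (1-delta)^n
= (1 - 0.4800)^3
= 0.5200^3
= 0.1406

0.1406


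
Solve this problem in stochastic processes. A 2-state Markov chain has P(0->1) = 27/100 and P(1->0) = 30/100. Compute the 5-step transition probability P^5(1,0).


Computing P^5 by matrix multiplication.
P = [[0.7300, 0.2700], [0.3000, 0.7000]]
After raising P to the power 5:
P^5(1,0) = 0.5186

0.5186


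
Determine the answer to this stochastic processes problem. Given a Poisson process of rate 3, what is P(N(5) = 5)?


P(N(t)=k) = (lambda*t)^k * exp(-lambda*t) / k!
lambda*t = 15
= 15^5 * exp(-15) / 5!
= 759375 * 3.0590e-07 / 120
= 0.0019

0.0019


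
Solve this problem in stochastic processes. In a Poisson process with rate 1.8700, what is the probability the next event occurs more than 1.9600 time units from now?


P(X > t) = exp(-lambda * t)
= exp(-1.8700 * 1.9600)
= exp(-3.6652) = 0.0256

0.0256


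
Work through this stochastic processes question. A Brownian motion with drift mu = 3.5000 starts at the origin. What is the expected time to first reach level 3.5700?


Expected first passage time = a/mu
= 3.5700/3.5000
= 1.0200

1.0200


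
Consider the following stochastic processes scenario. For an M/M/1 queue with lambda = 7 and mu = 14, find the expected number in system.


rho = 7/14 = 0.5000
L = rho/(1-rho)
= 0.5000/0.5000
= 1.0000

1.0000


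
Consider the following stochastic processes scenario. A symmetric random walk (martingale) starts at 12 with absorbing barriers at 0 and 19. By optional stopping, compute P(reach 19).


By optional stopping theorem: E(M at tau) = M(0) = 12
P(hit 19)*19 + P(hit 0)*0 = 12
P(hit 19) = (12 - 0)/(19 - 0) = 12/19 = 0.6316

0.6316


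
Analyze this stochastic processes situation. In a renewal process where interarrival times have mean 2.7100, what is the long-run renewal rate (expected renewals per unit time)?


Long-run renewal rate = 1/E(X)
= 1/2.7100
= 0.3690

0.3690


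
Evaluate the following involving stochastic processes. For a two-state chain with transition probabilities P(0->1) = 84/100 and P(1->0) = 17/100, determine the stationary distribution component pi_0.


Stationary distribution: pi_0 = p10/(p01+p10), pi_1 = p01/(p01+p10)
p01 = 0.8400, p10 = 0.1700
pi_0 = 0.1683

0.1683


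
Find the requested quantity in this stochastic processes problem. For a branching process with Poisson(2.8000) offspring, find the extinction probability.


Since mu = 2.8000 > 1, extinction prob q < 1.
Solve s = exp(mu*(s-1)) iteratively.
q = 0.0750

0.0750


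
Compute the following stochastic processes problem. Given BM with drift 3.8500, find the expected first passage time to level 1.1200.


Expected first passage time = a/mu
= 1.1200/3.8500
= 0.2909

0.2909


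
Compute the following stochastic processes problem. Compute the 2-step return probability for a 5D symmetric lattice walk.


P(return in 2 steps) = P(reverse first step) = 1/(2d)
= 1/10
= 0.1000

0.1000


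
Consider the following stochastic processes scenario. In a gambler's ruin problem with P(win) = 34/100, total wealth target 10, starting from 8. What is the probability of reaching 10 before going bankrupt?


Gambler's ruin formula:
r = q/p = 0.6600/0.3400 = 1.9412
P(win) = (1 - r^i)/(1 - r^N)
= (1 - 1.9412^8)/(1 - 1.9412^10)
= 0.2644

0.2644


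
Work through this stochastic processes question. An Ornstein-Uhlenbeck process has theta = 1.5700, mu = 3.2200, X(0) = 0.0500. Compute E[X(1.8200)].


E[X(t)] = mu + (X(0) - mu)*exp(-theta*t)
= 3.2200 + (0.0500 - 3.2200)*exp(-1.5700*1.8200)
= 3.2200 + -3.1700 * 0.0574
= 3.0380

3.0380


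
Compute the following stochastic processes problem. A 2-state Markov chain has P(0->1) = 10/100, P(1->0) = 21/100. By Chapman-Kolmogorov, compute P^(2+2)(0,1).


P^4 = P^2 * P^2
Computing via matrix multiplication of the transition matrix.
Entry (0,1) of P^4 = 0.2495

0.2495


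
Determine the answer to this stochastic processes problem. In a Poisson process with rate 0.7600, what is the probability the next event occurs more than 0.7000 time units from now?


P(X > t) = exp(-lambda * t)
= exp(-0.7600 * 0.7000)
= exp(-0.5320) = 0.5874

0.5874


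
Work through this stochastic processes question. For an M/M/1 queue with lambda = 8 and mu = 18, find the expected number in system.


rho = 8/18 = 0.4444
L = rho/(1-rho)
= 0.4444/0.5556
= 0.8000

0.8000


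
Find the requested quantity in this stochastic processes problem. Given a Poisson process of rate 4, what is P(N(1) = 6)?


P(N(t)=k) = (lambda*t)^k * exp(-lambda*t) / k!
lambda*t = 4
= 4^6 * exp(-4) / 6!
= 4096 * 0.0183 / 720
= 0.1042

0.1042


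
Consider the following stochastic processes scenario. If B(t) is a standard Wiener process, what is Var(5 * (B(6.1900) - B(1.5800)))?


Var(alpha*(B(t)-B(s))) = alpha^2 * (t-s)
= 5^2 * (6.1900 - 1.5800)
= 25 * 4.6100
= 115.2500

115.2500


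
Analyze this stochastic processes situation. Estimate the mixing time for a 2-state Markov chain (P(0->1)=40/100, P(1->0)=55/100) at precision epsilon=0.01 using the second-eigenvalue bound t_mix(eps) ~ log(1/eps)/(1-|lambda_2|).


lambda_2 = |1 - p01 - p10| = |1 - 0.4000 - 0.5500| = 0.0500
t_mix ~ log(1/eps)/(1 - |lambda_2|)
= log(100)/(1 - 0.0500) = 4.6052/0.9500
= 4.8475

4.8475


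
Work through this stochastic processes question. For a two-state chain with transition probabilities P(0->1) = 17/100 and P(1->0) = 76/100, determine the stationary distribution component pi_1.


Stationary distribution: pi_0 = p10/(p01+p10), pi_1 = p01/(p01+p10)
p01 = 0.1700, p10 = 0.7600
pi_1 = 0.1828

0.1828


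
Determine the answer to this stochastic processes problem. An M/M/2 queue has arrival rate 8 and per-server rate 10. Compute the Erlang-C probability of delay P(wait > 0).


a = lambda/mu = 0.8000
rho = a/c = 0.4000
Erlang-C formula applied:
C(c,a) = 0.2286

0.2286


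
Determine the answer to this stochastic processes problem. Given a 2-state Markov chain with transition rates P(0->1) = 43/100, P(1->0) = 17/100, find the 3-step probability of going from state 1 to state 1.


Computing P^3 by matrix multiplication.
P = [[0.5700, 0.4300], [0.1700, 0.8300]]
After raising P to the power 3:
P^3(1,1) = 0.7348

0.7348


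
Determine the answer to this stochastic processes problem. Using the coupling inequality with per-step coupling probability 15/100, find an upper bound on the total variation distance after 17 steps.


TV distance bound <= (1-delta)^n
= (1 - 0.1500)^17
= 0.8500^17
= 0.0631

0.0631


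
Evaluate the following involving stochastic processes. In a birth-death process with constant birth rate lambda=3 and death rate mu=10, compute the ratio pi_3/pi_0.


For birth-death process, pi_n/pi_0 = (lambda/mu)^n
= (3/10)^3
= 0.0270

0.0270


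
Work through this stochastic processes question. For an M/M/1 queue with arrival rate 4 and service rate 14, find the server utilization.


rho = lambda/mu
= 4/14
= 0.2857

0.2857


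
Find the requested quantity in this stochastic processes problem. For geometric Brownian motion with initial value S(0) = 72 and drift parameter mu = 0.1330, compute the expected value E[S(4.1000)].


E[S(t)] = S(0) * exp(mu * t)
= 72 * exp(0.1330 * 4.1000)
= 72 * 1.7251
= 124.2091

124.2091


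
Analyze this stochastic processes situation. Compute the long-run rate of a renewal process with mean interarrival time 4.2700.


Long-run renewal rate = 1/E(X)
= 1/4.2700
= 0.2342

0.2342


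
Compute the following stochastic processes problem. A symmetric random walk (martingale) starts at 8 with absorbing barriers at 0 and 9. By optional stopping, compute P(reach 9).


By optional stopping theorem: E(M at tau) = M(0) = 8
P(hit 9)*9 + P(hit 0)*0 = 8
P(hit 9) = (8 - 0)/(9 - 0) = 8/9 = 0.8889

0.8889


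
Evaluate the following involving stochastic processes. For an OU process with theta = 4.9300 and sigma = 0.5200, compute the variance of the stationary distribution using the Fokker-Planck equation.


Stationary variance = sigma^2 / (2*theta)
= 0.5200^2 / (2*4.9300)
= 0.2704 / 9.8600
= 0.0274

0.0274


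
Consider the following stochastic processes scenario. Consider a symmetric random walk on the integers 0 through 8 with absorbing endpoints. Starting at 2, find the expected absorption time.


For symmetric RW on 0,...,N with absorbing barriers, E(i) = i*(N-i)
E(2) = 2 * 6 = 12

12


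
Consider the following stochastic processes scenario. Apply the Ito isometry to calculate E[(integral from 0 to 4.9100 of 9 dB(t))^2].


By Ito isometry: E[(int f dB)^2] = int f^2 dt
= 9^2 * 4.9100
= 81 * 4.9100 = 397.7100

397.7100


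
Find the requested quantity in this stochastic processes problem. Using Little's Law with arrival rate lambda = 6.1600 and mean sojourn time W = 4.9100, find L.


Little's Law: L = lambda * W
= 6.1600 * 4.9100
= 30.2456

30.2456


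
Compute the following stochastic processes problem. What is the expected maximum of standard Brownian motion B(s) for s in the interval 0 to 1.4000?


E(max B(s)) = sqrt(2t/pi)
= sqrt(2*1.4000/pi)
= sqrt(0.8913)
= 0.9441

0.9441


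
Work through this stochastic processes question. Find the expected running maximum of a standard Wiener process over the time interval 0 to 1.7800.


E(max B(s)) = sqrt(2t/pi)
= sqrt(2*1.7800/pi)
= sqrt(1.1332)
= 1.0645

1.0645


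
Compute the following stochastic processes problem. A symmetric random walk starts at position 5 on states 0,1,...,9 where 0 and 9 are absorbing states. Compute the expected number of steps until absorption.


For symmetric RW on 0,...,N with absorbing barriers, E(i) = i*(N-i)
E(5) = 5 * 4 = 20

20


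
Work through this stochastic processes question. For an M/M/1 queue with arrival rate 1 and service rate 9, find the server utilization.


rho = lambda/mu
= 1/9
= 0.1111

0.1111


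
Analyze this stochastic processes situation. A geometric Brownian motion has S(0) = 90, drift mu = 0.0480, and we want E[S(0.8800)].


E[S(t)] = S(0) * exp(mu * t)
= 90 * exp(0.0480 * 0.8800)
= 90 * 1.0431
= 93.8830

93.8830


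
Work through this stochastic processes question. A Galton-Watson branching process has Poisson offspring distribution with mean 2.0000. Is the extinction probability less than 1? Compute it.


Since mu = 2.0000 > 1, extinction prob q < 1.
Solve s = exp(mu*(s-1)) iteratively.
q = 0.2032

0.2032


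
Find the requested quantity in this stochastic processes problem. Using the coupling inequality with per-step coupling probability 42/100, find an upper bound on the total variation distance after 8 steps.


TV distance bound <= (1-delta)^n
= (1 - 0.4200)^8
= 0.5800^8
= 0.0128

0.0128


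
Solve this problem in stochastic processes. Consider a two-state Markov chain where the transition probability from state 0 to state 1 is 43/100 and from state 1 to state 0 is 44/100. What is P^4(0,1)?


Computing P^4 by matrix multiplication.
P = [[0.5700, 0.4300], [0.4400, 0.5600]]
After raising P to the power 4:
P^4(0,1) = 0.4941

0.4941


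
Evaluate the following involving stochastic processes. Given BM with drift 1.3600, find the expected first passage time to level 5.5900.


Expected first passage time = a/mu
= 5.5900/1.3600
= 4.1103

4.1103


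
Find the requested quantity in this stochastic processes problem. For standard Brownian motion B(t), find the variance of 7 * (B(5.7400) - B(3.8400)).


Var(alpha*(B(t)-B(s))) = alpha^2 * (t-s)
= 7^2 * (5.7400 - 3.8400)
= 49 * 1.9000
= 93.1000

93.1000


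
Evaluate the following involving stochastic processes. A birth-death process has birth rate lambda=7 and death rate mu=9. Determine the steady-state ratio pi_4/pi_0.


For birth-death process, pi_n/pi_0 = (lambda/mu)^n
= (7/9)^4
= 0.3660

0.3660


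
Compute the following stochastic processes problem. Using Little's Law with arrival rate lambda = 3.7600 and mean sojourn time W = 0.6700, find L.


Little's Law: L = lambda * W
= 3.7600 * 0.6700
= 2.5192

2.5192


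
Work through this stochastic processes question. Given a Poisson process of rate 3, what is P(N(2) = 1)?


P(N(t)=k) = (lambda*t)^k * exp(-lambda*t) / k!
lambda*t = 6
= 6^1 * exp(-6) / 1!
= 6 * 0.0025 / 1
= 0.0149

0.0149


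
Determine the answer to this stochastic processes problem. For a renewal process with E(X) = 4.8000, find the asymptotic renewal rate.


Long-run renewal rate = 1/E(X)
= 1/4.8000
= 0.2083

0.2083


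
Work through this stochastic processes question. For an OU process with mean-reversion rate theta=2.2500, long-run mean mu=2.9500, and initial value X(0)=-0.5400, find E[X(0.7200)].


E[X(t)] = mu + (X(0) - mu)*exp(-theta*t)
= 2.9500 + (-0.5400 - 2.9500)*exp(-2.2500*0.7200)
= 2.9500 + -3.4900 * 0.1979
= 2.2593

2.2593


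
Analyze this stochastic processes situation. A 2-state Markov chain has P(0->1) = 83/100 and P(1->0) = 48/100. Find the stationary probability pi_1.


Stationary distribution: pi_0 = p10/(p01+p10), pi_1 = p01/(p01+p10)
p01 = 0.8300, p10 = 0.4800
pi_1 = 0.6336

0.6336


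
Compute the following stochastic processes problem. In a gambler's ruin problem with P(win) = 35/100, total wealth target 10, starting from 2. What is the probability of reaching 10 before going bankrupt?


Gambler's ruin formula:
r = q/p = 0.6500/0.3500 = 1.8571
P(win) = (1 - r^i)/(1 - r^N)
= (1 - 1.8571^2)/(1 - 1.8571^10)
= 0.0050

0.0050


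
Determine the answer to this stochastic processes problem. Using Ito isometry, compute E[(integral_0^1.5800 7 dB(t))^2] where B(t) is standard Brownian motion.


By Ito isometry: E[(int f dB)^2] = int f^2 dt
= 7^2 * 1.5800
= 49 * 1.5800 = 77.4200

77.4200


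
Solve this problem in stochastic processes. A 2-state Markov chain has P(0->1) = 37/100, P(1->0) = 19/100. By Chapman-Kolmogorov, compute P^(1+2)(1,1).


P^3 = P^1 * P^2
Computing via matrix multiplication of the transition matrix.
Entry (1,1) of P^3 = 0.6896

0.6896


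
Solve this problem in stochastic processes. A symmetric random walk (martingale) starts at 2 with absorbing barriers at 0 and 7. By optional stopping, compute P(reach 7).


By optional stopping theorem: E(M at tau) = M(0) = 2
P(hit 7)*7 + P(hit 0)*0 = 2
P(hit 7) = (2 - 0)/(7 - 0) = 2/7 = 0.2857

0.2857


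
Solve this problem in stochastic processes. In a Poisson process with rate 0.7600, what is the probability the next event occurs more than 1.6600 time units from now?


P(X > t) = exp(-lambda * t)
= exp(-0.7600 * 1.6600)
= exp(-1.2616) = 0.2832

0.2832


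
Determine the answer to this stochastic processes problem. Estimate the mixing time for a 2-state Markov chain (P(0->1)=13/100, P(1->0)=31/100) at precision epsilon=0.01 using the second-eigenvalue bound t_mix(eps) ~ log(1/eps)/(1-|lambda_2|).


lambda_2 = |1 - p01 - p10| = |1 - 0.1300 - 0.3100| = 0.5600
t_mix ~ log(1/eps)/(1 - |lambda_2|)
= log(100)/(1 - 0.5600) = 4.6052/0.4400
= 10.4663

10.4663


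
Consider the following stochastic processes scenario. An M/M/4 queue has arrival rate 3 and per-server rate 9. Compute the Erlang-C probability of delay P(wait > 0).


a = lambda/mu = 0.3333
rho = a/c = 0.0833
Erlang-C formula applied:
C(c,a) = 4.0209e-04

4.0209e-04


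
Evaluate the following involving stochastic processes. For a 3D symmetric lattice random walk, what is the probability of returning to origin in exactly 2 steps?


P(return in 2 steps) = P(reverse first step) = 1/(2d)
= 1/6
= 0.1667

0.1667


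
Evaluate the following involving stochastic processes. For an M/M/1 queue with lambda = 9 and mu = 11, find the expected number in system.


rho = 9/11 = 0.8182
L = rho/(1-rho)
= 0.8182/0.1818
= 4.5000

4.5000


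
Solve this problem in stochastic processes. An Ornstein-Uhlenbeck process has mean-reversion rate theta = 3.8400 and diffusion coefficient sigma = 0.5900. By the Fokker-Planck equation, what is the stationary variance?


Stationary variance = sigma^2 / (2*theta)
= 0.5900^2 / (2*3.8400)
= 0.3481 / 7.6800
= 0.0453

0.0453


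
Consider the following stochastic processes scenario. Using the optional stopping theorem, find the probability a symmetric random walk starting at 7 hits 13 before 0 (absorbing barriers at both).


By optional stopping theorem: E(M at tau) = M(0) = 7
P(hit 13)*13 + P(hit 0)*0 = 7
P(hit 13) = (7 - 0)/(13 - 0) = 7/13 = 0.5385

0.5385


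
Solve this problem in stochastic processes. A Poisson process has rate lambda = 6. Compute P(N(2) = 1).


P(N(t)=k) = (lambda*t)^k * exp(-lambda*t) / k!
lambda*t = 12
= 12^1 * exp(-12) / 1!
= 12 * 6.1442e-06 / 1
= 7.3731e-05

7.3731e-05
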